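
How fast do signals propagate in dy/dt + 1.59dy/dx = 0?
Speed = 1.59. Information travels along x - 1.59t = const (rightward).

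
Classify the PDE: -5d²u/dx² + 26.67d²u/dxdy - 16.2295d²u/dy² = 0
A = -5, B = 26.67, C = -16.2295. Discriminant B² - 4AC = 386.6989. Since 386.6989 > 0, hyperbolic.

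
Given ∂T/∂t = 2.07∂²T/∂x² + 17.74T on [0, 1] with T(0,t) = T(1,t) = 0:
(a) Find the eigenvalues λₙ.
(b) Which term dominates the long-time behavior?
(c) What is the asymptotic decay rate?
Eigenvalues: λₙ = 2.07n²π²/1² - 17.74.
First three modes:
  n=1: λ₁ = 2.07π² - 17.74 ≈ 2.69
  n=2: λ₂ = 8.28π² - 17.74 ≈ 63.98
  n=3: λ₃ = 18.63π² - 17.74 ≈ 166.131
Since 2.07π² ≈ 20.43 > 17.74, all λₙ > 0.
The n=1 mode decays slowest → dominates as t → ∞.
Asymptotic: T ~ c₁ sin(πx/1) e^{-λ₁t} with decay rate λ₁ ≈ 2.69.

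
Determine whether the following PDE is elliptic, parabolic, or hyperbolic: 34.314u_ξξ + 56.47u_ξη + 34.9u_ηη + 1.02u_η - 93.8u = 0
Coefficients: A = 34.314, B = 56.47, C = 34.9. B² - 4AC = -1601.3735, which is negative, so the equation is elliptic.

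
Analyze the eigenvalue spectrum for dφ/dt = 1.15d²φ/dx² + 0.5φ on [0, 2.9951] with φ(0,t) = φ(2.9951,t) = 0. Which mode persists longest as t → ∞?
Eigenvalues: λₙ = 1.15n²π²/2.9951² - 0.5.
First three modes:
  n=1: λ₁ = 1.15π²/2.9951² - 0.5 ≈ 0.765
  n=2: λ₂ = 4.6π²/2.9951² - 0.5 ≈ 4.561
  n=3: λ₃ = 10.35π²/2.9951² - 0.5 ≈ 10.887
Since 1.15π²/2.9951² ≈ 1.265 > 0.5, all λₙ > 0.
The n=1 mode decays slowest → dominates as t → ∞.
Asymptotic: φ ~ c₁ sin(πx/2.9951) e^{-λ₁t} with decay rate λ₁ ≈ 0.765.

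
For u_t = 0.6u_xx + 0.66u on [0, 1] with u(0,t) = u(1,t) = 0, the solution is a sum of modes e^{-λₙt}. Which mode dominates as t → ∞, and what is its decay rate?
Eigenvalues: λₙ = 0.6n²π²/1² - 0.66.
First three modes:
  n=1: λ₁ = 0.6π² - 0.66 ≈ 5.262
  n=2: λ₂ = 2.4π² - 0.66 ≈ 23.027
  n=3: λ₃ = 5.4π² - 0.66 ≈ 52.636
Since 0.6π² ≈ 5.922 > 0.66, all λₙ > 0.
The n=1 mode decays slowest → dominates as t → ∞.
Asymptotic: u ~ c₁ sin(πx/1) e^{-λ₁t} with decay rate λ₁ ≈ 5.262.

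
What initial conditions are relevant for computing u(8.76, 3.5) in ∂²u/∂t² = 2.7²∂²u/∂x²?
Domain of dependence: [-0.69, 18.21]. Signals travel at speed 2.7, so data within |x - 8.76| ≤ 2.7·3.5 = 9.45 can reach the point.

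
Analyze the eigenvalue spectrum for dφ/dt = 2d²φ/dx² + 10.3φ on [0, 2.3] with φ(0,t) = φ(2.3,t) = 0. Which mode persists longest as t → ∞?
Eigenvalues: λₙ = 2n²π²/2.3² - 10.3.
First three modes:
  n=1: λ₁ = 2π²/2.3² - 10.3 ≈ -6.569
  n=2: λ₂ = 8π²/2.3² - 10.3 ≈ 4.626
  n=3: λ₃ = 18π²/2.3² - 10.3 ≈ 23.283
Since 2π²/2.3² ≈ 3.731 < 10.3, λ₁ < 0.
The n=1 mode grows fastest (−λₙ is largest for n=1) → dominates.
Asymptotic: φ ~ c₁ sin(πx/2.3) e^{6.569t} (exponential growth at rate −λ₁ ≈ 6.569).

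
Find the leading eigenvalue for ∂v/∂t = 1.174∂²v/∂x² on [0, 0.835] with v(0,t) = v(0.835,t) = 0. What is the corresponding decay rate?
Eigenvalues: λₙ = 1.174n²π²/0.835².
First three modes:
  n=1: λ₁ = 1.174π²/0.835² ≈ 16.619
  n=2: λ₂ = 4.696π²/0.835² ≈ 66.474 (4× faster decay)
  n=3: λ₃ = 10.566π²/0.835² ≈ 149.568 (9× faster decay)
As t → ∞, higher modes decay exponentially faster. The n=1 mode dominates: v ~ c₁ sin(πx/0.835) e^{-λ₁t}.
Decay rate: λ₁ = 1.174π²/0.835² ≈ 16.619.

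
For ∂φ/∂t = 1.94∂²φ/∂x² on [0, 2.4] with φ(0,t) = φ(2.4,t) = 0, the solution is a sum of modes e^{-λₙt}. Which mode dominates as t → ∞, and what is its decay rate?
Eigenvalues: λₙ = 1.94n²π²/2.4².
First three modes:
  n=1: λ₁ = 1.94π²/2.4² ≈ 3.324
  n=2: λ₂ = 7.76π²/2.4² ≈ 13.297 (4× faster decay)
  n=3: λ₃ = 17.46π²/2.4² ≈ 29.917 (9× faster decay)
As t → ∞, higher modes decay exponentially faster. The n=1 mode dominates: φ ~ c₁ sin(πx/2.4) e^{-λ₁t}.
Decay rate: λ₁ = 1.94π²/2.4² ≈ 3.324.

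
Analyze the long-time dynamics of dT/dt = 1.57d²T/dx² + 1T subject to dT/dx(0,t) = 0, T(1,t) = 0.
Long-time behavior: T → 0. Diffusion dominates reaction (r=1 < κπ²/(4L²)≈3.87); solution decays.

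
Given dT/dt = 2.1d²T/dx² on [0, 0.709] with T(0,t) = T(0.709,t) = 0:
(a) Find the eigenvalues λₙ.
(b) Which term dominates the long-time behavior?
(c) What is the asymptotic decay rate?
Eigenvalues: λₙ = 2.1n²π²/0.709².
First three modes:
  n=1: λ₁ = 2.1π²/0.709² ≈ 41.231
  n=2: λ₂ = 8.4π²/0.709² ≈ 164.925 (4× faster decay)
  n=3: λ₃ = 18.9π²/0.709² ≈ 371.081 (9× faster decay)
As t → ∞, higher modes decay exponentially faster. The n=1 mode dominates: T ~ c₁ sin(πx/0.709) e^{-λ₁t}.
Decay rate: λ₁ = 2.1π²/0.709² ≈ 41.231.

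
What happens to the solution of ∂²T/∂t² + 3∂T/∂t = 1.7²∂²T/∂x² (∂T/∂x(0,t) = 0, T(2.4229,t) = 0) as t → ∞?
T → 0. Damping (γ=3) dissipates energy; oscillations decay exponentially.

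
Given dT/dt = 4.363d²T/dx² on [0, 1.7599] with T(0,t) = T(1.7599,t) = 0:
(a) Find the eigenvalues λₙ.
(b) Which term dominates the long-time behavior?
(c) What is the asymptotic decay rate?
Eigenvalues: λₙ = 4.363n²π²/1.7599².
First three modes:
  n=1: λ₁ = 4.363π²/1.7599² ≈ 13.903
  n=2: λ₂ = 17.452π²/1.7599² ≈ 55.612 (4× faster decay)
  n=3: λ₃ = 39.267π²/1.7599² ≈ 125.127 (9× faster decay)
As t → ∞, higher modes decay exponentially faster. The n=1 mode dominates: T ~ c₁ sin(πx/1.7599) e^{-λ₁t}.
Decay rate: λ₁ = 4.363π²/1.7599² ≈ 13.903.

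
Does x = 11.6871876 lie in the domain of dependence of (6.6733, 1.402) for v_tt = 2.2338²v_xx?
No. The domain of dependence is [3.5415124, 9.8050876], and 11.6871876 is outside this interval.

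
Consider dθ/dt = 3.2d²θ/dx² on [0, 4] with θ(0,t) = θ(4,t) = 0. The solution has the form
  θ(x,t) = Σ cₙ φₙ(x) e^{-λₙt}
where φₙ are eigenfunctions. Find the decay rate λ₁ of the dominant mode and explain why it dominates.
Eigenvalues: λₙ = 3.2n²π²/4².
First three modes:
  n=1: λ₁ = 3.2π²/4² ≈ 1.974
  n=2: λ₂ = 12.8π²/4² ≈ 7.896 (4× faster decay)
  n=3: λ₃ = 28.8π²/4² ≈ 17.765 (9× faster decay)
As t → ∞, higher modes decay exponentially faster. The n=1 mode dominates: θ ~ c₁ sin(πx/4) e^{-λ₁t}.
Decay rate: λ₁ = 3.2π²/4² ≈ 1.974.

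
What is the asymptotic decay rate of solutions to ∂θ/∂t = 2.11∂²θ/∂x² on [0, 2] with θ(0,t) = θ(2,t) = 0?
Eigenvalues: λₙ = 2.11n²π²/2².
First three modes:
  n=1: λ₁ = 2.11π²/2² ≈ 5.206
  n=2: λ₂ = 8.44π²/2² ≈ 20.825 (4× faster decay)
  n=3: λ₃ = 18.99π²/2² ≈ 46.856 (9× faster decay)
As t → ∞, higher modes decay exponentially faster. The n=1 mode dominates: θ ~ c₁ sin(πx/2) e^{-λ₁t}.
Decay rate: λ₁ = 2.11π²/2² ≈ 5.206.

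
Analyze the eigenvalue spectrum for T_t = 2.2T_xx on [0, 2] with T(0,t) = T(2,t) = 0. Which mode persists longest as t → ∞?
Eigenvalues: λₙ = 2.2n²π²/2².
First three modes:
  n=1: λ₁ = 2.2π²/2² ≈ 5.428
  n=2: λ₂ = 8.8π²/2² ≈ 21.713 (4× faster decay)
  n=3: λ₃ = 19.8π²/2² ≈ 48.855 (9× faster decay)
As t → ∞, higher modes decay exponentially faster. The n=1 mode dominates: T ~ c₁ sin(πx/2) e^{-λ₁t}.
Decay rate: λ₁ = 2.2π²/2² ≈ 5.428.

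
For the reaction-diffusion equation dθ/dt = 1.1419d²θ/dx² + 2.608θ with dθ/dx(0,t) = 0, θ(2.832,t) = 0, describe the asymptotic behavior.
θ grows unboundedly. Reaction dominates diffusion (r=2.608 > κπ²/(4L²)≈0.35); solution grows exponentially.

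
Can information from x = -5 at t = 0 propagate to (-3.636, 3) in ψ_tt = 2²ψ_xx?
Yes. The domain of dependence is [-9.636, 2.364], and -5 ∈ [-9.636, 2.364].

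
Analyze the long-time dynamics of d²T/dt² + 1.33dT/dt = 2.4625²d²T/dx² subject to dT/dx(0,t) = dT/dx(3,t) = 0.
Long-time behavior: T → constant (steady state). Damping (γ=1.33) dissipates the nonconstant modes; with Neumann BCs the spatial average obeys M''+γM'=0 and tends to a finite limit.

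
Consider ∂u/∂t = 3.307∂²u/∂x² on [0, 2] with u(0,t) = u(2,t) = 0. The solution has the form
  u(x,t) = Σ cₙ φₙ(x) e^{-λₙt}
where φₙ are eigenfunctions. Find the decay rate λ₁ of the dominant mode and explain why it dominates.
Eigenvalues: λₙ = 3.307n²π²/2².
First three modes:
  n=1: λ₁ = 3.307π²/2² ≈ 8.16
  n=2: λ₂ = 13.228π²/2² ≈ 32.639 (4× faster decay)
  n=3: λ₃ = 29.763π²/2² ≈ 73.437 (9× faster decay)
As t → ∞, higher modes decay exponentially faster. The n=1 mode dominates: u ~ c₁ sin(πx/2) e^{-λ₁t}.
Decay rate: λ₁ = 3.307π²/2² ≈ 8.16.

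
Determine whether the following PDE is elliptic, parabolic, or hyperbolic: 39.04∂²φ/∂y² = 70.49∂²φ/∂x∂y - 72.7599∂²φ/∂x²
Rewriting in standard form: 72.7599∂²φ/∂x² - 70.49∂²φ/∂x∂y + 39.04∂²φ/∂y² = 0. Coefficients: A = 72.7599, B = -70.49, C = 39.04. B² - 4AC = -6393.345884, which is negative, so the equation is elliptic.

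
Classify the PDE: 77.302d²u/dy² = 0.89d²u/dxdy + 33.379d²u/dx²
Rewriting in standard form: -33.379d²u/dx² - 0.89d²u/dxdy + 77.302d²u/dy² = 0. A = -33.379, B = -0.89, C = 77.302. Discriminant B² - 4AC = 10321.845932. Since 10321.845932 > 0, hyperbolic.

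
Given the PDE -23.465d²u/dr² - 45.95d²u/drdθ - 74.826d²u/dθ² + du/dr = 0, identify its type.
The second-order coefficients are A = -23.465, B = -45.95, C = -74.826. Since B² - 4AC = -4911.76586 < 0, this is an elliptic PDE.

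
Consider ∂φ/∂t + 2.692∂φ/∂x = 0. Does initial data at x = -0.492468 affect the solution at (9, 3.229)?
No. Only data at x = 0.307532 affects (9, 3.229). Advection has one-way propagation along characteristics.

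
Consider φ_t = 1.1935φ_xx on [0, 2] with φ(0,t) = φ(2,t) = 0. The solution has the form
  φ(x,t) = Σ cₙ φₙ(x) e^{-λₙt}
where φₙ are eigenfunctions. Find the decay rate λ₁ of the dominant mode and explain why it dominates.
Eigenvalues: λₙ = 1.1935n²π²/2².
First three modes:
  n=1: λ₁ = 1.1935π²/2² ≈ 2.945
  n=2: λ₂ = 4.774π²/2² ≈ 11.779 (4× faster decay)
  n=3: λ₃ = 10.7415π²/2² ≈ 26.504 (9× faster decay)
As t → ∞, higher modes decay exponentially faster. The n=1 mode dominates: φ ~ c₁ sin(πx/2) e^{-λ₁t}.
Decay rate: λ₁ = 1.1935π²/2² ≈ 2.945.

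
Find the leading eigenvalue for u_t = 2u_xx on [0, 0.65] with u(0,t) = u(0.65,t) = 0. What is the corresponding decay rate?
Eigenvalues: λₙ = 2n²π²/0.65².
First three modes:
  n=1: λ₁ = 2π²/0.65² ≈ 46.72
  n=2: λ₂ = 8π²/0.65² ≈ 186.88 (4× faster decay)
  n=3: λ₃ = 18π²/0.65² ≈ 420.48 (9× faster decay)
As t → ∞, higher modes decay exponentially faster. The n=1 mode dominates: u ~ c₁ sin(πx/0.65) e^{-λ₁t}.
Decay rate: λ₁ = 2π²/0.65² ≈ 46.72.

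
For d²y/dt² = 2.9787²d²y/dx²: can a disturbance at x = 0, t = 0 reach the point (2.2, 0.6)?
No. The domain of dependence is [0.41278, 3.98722], and 0 is outside this interval.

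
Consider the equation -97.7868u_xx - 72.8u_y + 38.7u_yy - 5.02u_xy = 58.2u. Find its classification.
Rewriting in standard form: -97.7868u_xx - 5.02u_xy + 38.7u_yy - 72.8u_y - 58.2u = 0. Hyperbolic. (A = -97.7868, B = -5.02, C = 38.7 gives B² - 4AC = 15162.59704.)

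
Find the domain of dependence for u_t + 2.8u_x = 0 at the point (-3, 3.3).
A single point: x = -12.24. The characteristic through (-3, 3.3) is x - 2.8t = const, so x = -3 - 2.8·3.3 = -12.24.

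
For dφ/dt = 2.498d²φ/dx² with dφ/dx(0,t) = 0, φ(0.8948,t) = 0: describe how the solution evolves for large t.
φ → 0. Heat escapes through the Dirichlet boundary.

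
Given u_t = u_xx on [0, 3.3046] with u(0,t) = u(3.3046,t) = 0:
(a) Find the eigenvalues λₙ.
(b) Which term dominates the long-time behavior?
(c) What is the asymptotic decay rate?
Eigenvalues: λₙ = n²π²/3.3046².
First three modes:
  n=1: λ₁ = π²/3.3046² ≈ 0.904
  n=2: λ₂ = 4π²/3.3046² ≈ 3.615 (4× faster decay)
  n=3: λ₃ = 9π²/3.3046² ≈ 8.134 (9× faster decay)
As t → ∞, higher modes decay exponentially faster. The n=1 mode dominates: u ~ c₁ sin(πx/3.3046) e^{-λ₁t}.
Decay rate: λ₁ = π²/3.3046² ≈ 0.904.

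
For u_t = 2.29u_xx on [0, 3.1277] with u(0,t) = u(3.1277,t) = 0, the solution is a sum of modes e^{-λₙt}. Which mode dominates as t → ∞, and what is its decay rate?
Eigenvalues: λₙ = 2.29n²π²/3.1277².
First three modes:
  n=1: λ₁ = 2.29π²/3.1277² ≈ 2.31
  n=2: λ₂ = 9.16π²/3.1277² ≈ 9.242 (4× faster decay)
  n=3: λ₃ = 20.61π²/3.1277² ≈ 20.793 (9× faster decay)
As t → ∞, higher modes decay exponentially faster. The n=1 mode dominates: u ~ c₁ sin(πx/3.1277) e^{-λ₁t}.
Decay rate: λ₁ = 2.29π²/3.1277² ≈ 2.31.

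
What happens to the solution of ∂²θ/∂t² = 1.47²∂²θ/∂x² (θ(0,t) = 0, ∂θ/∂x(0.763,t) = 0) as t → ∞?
θ oscillates (no decay). Energy is conserved; the solution oscillates indefinitely as standing waves.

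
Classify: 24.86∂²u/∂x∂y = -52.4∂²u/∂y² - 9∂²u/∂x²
Rewriting in standard form: 9∂²u/∂x² + 24.86∂²u/∂x∂y + 52.4∂²u/∂y² = 0. Elliptic (discriminant = -1268.3804).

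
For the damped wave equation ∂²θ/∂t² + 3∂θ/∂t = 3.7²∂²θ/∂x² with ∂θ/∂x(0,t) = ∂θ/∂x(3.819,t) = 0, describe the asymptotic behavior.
θ → constant (steady state). Damping (γ=3) dissipates the nonconstant modes; with Neumann BCs the spatial average obeys M''+γM'=0 and tends to a finite limit.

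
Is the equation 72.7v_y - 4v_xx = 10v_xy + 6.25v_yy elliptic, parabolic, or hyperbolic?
Rewriting in standard form: -4v_xx - 10v_xy - 6.25v_yy + 72.7v_y = 0. Computing B² - 4AC with A = -4, B = -10, C = -6.25: discriminant = 0 (zero). Answer: parabolic.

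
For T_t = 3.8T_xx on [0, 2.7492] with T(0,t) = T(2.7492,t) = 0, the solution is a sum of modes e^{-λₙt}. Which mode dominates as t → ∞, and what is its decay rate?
Eigenvalues: λₙ = 3.8n²π²/2.7492².
First three modes:
  n=1: λ₁ = 3.8π²/2.7492² ≈ 4.962
  n=2: λ₂ = 15.2π²/2.7492² ≈ 19.849 (4× faster decay)
  n=3: λ₃ = 34.2π²/2.7492² ≈ 44.659 (9× faster decay)
As t → ∞, higher modes decay exponentially faster. The n=1 mode dominates: T ~ c₁ sin(πx/2.7492) e^{-λ₁t}.
Decay rate: λ₁ = 3.8π²/2.7492² ≈ 4.962.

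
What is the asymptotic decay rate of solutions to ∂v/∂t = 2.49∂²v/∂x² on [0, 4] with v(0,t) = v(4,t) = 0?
Eigenvalues: λₙ = 2.49n²π²/4².
First three modes:
  n=1: λ₁ = 2.49π²/4² ≈ 1.536
  n=2: λ₂ = 9.96π²/4² ≈ 6.144 (4× faster decay)
  n=3: λ₃ = 22.41π²/4² ≈ 13.824 (9× faster decay)
As t → ∞, higher modes decay exponentially faster. The n=1 mode dominates: v ~ c₁ sin(πx/4) e^{-λ₁t}.
Decay rate: λ₁ = 2.49π²/4² ≈ 1.536.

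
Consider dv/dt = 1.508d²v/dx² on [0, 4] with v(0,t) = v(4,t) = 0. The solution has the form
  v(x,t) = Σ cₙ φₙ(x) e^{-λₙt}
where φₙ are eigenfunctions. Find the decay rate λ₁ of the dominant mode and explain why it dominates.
Eigenvalues: λₙ = 1.508n²π²/4².
First three modes:
  n=1: λ₁ = 1.508π²/4² ≈ 0.93
  n=2: λ₂ = 6.032π²/4² ≈ 3.721 (4× faster decay)
  n=3: λ₃ = 13.572π²/4² ≈ 8.372 (9× faster decay)
As t → ∞, higher modes decay exponentially faster. The n=1 mode dominates: v ~ c₁ sin(πx/4) e^{-λ₁t}.
Decay rate: λ₁ = 1.508π²/4² ≈ 0.93.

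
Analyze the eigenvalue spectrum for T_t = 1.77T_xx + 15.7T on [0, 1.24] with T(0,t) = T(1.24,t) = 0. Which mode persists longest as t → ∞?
Eigenvalues: λₙ = 1.77n²π²/1.24² - 15.7.
First three modes:
  n=1: λ₁ = 1.77π²/1.24² - 15.7 ≈ -4.339
  n=2: λ₂ = 7.08π²/1.24² - 15.7 ≈ 29.745
  n=3: λ₃ = 15.93π²/1.24² - 15.7 ≈ 86.552
Since 1.77π²/1.24² ≈ 11.361 < 15.7, λ₁ < 0.
The n=1 mode grows fastest (−λₙ is largest for n=1) → dominates.
Asymptotic: T ~ c₁ sin(πx/1.24) e^{4.339t} (exponential growth at rate −λ₁ ≈ 4.339).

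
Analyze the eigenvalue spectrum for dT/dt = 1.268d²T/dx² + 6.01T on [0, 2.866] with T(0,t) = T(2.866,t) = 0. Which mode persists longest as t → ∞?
Eigenvalues: λₙ = 1.268n²π²/2.866² - 6.01.
First three modes:
  n=1: λ₁ = 1.268π²/2.866² - 6.01 ≈ -4.486
  n=2: λ₂ = 5.072π²/2.866² - 6.01 ≈ 0.084
  n=3: λ₃ = 11.412π²/2.866² - 6.01 ≈ 7.702
Since 1.268π²/2.866² ≈ 1.524 < 6.01, λ₁ < 0.
The n=1 mode grows fastest (−λₙ is largest for n=1) → dominates.
Asymptotic: T ~ c₁ sin(πx/2.866) e^{4.486t} (exponential growth at rate −λ₁ ≈ 4.486).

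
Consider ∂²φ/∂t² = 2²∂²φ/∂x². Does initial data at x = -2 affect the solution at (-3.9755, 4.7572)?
Yes. The domain of dependence is [-13.4899, 5.5389], and -2 ∈ [-13.4899, 5.5389].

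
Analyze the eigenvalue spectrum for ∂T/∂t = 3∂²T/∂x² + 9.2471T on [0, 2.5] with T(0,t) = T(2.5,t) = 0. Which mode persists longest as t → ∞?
Eigenvalues: λₙ = 3n²π²/2.5² - 9.2471.
First three modes:
  n=1: λ₁ = 3π²/2.5² - 9.2471 ≈ -4.51
  n=2: λ₂ = 12π²/2.5² - 9.2471 ≈ 9.703
  n=3: λ₃ = 27π²/2.5² - 9.2471 ≈ 33.39
Since 3π²/2.5² ≈ 4.737 < 9.2471, λ₁ < 0.
The n=1 mode grows fastest (−λₙ is largest for n=1) → dominates.
Asymptotic: T ~ c₁ sin(πx/2.5) e^{4.51t} (exponential growth at rate −λ₁ ≈ 4.51).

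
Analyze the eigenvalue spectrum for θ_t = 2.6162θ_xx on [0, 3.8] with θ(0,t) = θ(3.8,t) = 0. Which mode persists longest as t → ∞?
Eigenvalues: λₙ = 2.6162n²π²/3.8².
First three modes:
  n=1: λ₁ = 2.6162π²/3.8² ≈ 1.788
  n=2: λ₂ = 10.4648π²/3.8² ≈ 7.153 (4× faster decay)
  n=3: λ₃ = 23.5458π²/3.8² ≈ 16.093 (9× faster decay)
As t → ∞, higher modes decay exponentially faster. The n=1 mode dominates: θ ~ c₁ sin(πx/3.8) e^{-λ₁t}.
Decay rate: λ₁ = 2.6162π²/3.8² ≈ 1.788.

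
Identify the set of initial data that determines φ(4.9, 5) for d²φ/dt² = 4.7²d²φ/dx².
Domain of dependence: [-18.6, 28.4]. Signals travel at speed 4.7, so data within |x - 4.9| ≤ 4.7·5 = 23.5 can reach the point.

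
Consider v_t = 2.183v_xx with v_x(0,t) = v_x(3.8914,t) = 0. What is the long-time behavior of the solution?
As t → ∞, v → constant (steady state). Heat is conserved (no flux at boundaries); solution approaches the spatial average.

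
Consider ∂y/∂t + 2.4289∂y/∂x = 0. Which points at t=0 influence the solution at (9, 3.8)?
A single point: x = -0.22982. The characteristic through (9, 3.8) is x - 2.4289t = const, so x = 9 - 2.4289·3.8 = -0.22982.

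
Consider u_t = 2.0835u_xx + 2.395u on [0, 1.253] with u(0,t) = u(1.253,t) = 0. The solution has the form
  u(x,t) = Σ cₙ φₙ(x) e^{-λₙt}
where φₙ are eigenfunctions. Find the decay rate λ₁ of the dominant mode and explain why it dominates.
Eigenvalues: λₙ = 2.0835n²π²/1.253² - 2.395.
First three modes:
  n=1: λ₁ = 2.0835π²/1.253² - 2.395 ≈ 10.703
  n=2: λ₂ = 8.334π²/1.253² - 2.395 ≈ 49.995
  n=3: λ₃ = 18.7515π²/1.253² - 2.395 ≈ 115.483
Since 2.0835π²/1.253² ≈ 13.098 > 2.395, all λₙ > 0.
The n=1 mode decays slowest → dominates as t → ∞.
Asymptotic: u ~ c₁ sin(πx/1.253) e^{-λ₁t} with decay rate λ₁ ≈ 10.703.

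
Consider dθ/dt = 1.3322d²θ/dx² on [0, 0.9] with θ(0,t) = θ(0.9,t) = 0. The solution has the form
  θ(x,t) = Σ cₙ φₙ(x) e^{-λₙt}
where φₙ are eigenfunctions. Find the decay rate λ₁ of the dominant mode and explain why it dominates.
Eigenvalues: λₙ = 1.3322n²π²/0.9².
First three modes:
  n=1: λ₁ = 1.3322π²/0.9² ≈ 16.232
  n=2: λ₂ = 5.3288π²/0.9² ≈ 64.93 (4× faster decay)
  n=3: λ₃ = 11.9898π²/0.9² ≈ 146.092 (9× faster decay)
As t → ∞, higher modes decay exponentially faster. The n=1 mode dominates: θ ~ c₁ sin(πx/0.9) e^{-λ₁t}.
Decay rate: λ₁ = 1.3322π²/0.9² ≈ 16.232.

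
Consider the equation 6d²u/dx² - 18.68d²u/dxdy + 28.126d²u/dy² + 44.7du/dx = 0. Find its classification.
Elliptic. (A = 6, B = -18.68, C = 28.126 gives B² - 4AC = -326.0816.)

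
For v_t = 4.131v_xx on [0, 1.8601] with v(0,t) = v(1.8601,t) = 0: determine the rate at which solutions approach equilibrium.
Eigenvalues: λₙ = 4.131n²π²/1.8601².
First three modes:
  n=1: λ₁ = 4.131π²/1.8601² ≈ 11.784
  n=2: λ₂ = 16.524π²/1.8601² ≈ 47.135 (4× faster decay)
  n=3: λ₃ = 37.179π²/1.8601² ≈ 106.053 (9× faster decay)
As t → ∞, higher modes decay exponentially faster. The n=1 mode dominates: v ~ c₁ sin(πx/1.8601) e^{-λ₁t}.
Decay rate: λ₁ = 4.131π²/1.8601² ≈ 11.784.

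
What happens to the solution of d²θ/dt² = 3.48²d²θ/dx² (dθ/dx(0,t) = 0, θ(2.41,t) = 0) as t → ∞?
θ oscillates (no decay). Energy is conserved; the solution oscillates indefinitely as standing waves.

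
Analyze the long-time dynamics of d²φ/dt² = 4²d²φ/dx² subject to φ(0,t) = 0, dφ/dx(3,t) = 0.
Long-time behavior: φ oscillates (no decay). Energy is conserved; the solution oscillates indefinitely as standing waves.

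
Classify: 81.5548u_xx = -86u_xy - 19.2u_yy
Rewriting in standard form: 81.5548u_xx + 86u_xy + 19.2u_yy = 0. Hyperbolic (discriminant = 1132.59136).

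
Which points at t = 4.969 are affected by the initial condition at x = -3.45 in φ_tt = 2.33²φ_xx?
Domain of influence: [-15.02777, 8.12777]. Data at x = -3.45 spreads outward at speed 2.33.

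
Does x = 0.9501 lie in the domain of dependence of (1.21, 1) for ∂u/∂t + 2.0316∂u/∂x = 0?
No. Only data at x = -0.8216 affects (1.21, 1). Advection has one-way propagation along characteristics.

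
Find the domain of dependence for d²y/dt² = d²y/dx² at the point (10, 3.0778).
Domain of dependence: [6.9222, 13.0778]. Signals travel at speed 1, so data within |x - 10| ≤ 1·3.0778 = 3.0778 can reach the point.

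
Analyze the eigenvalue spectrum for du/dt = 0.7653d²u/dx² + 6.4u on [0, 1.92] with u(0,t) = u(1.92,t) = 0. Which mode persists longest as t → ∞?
Eigenvalues: λₙ = 0.7653n²π²/1.92² - 6.4.
First three modes:
  n=1: λ₁ = 0.7653π²/1.92² - 6.4 ≈ -4.351
  n=2: λ₂ = 3.0612π²/1.92² - 6.4 ≈ 1.796
  n=3: λ₃ = 6.8877π²/1.92² - 6.4 ≈ 12.04
Since 0.7653π²/1.92² ≈ 2.049 < 6.4, λ₁ < 0.
The n=1 mode grows fastest (−λₙ is largest for n=1) → dominates.
Asymptotic: u ~ c₁ sin(πx/1.92) e^{4.351t} (exponential growth at rate −λ₁ ≈ 4.351).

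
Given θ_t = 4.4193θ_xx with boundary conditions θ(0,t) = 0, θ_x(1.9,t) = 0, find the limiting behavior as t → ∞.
θ → 0. Heat escapes through the Dirichlet boundary.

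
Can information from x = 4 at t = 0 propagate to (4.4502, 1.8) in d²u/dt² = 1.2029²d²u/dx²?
Yes. The domain of dependence is [2.28498, 6.61542], and 4 ∈ [2.28498, 6.61542].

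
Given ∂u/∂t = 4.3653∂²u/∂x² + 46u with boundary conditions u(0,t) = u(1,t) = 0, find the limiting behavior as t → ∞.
u grows unboundedly. Reaction dominates diffusion (r=46 > κπ²/L²≈43.08); solution grows exponentially.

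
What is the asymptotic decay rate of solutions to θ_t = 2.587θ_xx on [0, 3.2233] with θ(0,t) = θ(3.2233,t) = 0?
Eigenvalues: λₙ = 2.587n²π²/3.2233².
First three modes:
  n=1: λ₁ = 2.587π²/3.2233² ≈ 2.458
  n=2: λ₂ = 10.348π²/3.2233² ≈ 9.83 (4× faster decay)
  n=3: λ₃ = 23.283π²/3.2233² ≈ 22.118 (9× faster decay)
As t → ∞, higher modes decay exponentially faster. The n=1 mode dominates: θ ~ c₁ sin(πx/3.2233) e^{-λ₁t}.
Decay rate: λ₁ = 2.587π²/3.2233² ≈ 2.458.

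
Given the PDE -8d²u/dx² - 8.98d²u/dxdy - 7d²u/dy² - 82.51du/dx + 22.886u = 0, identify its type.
The second-order coefficients are A = -8, B = -8.98, C = -7. Since B² - 4AC = -143.3596 < 0, this is an elliptic PDE.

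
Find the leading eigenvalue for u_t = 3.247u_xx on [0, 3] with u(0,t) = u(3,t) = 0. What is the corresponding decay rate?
Eigenvalues: λₙ = 3.247n²π²/3².
First three modes:
  n=1: λ₁ = 3.247π²/3² ≈ 3.561
  n=2: λ₂ = 12.988π²/3² ≈ 14.243 (4× faster decay)
  n=3: λ₃ = 29.223π²/3² ≈ 32.047 (9× faster decay)
As t → ∞, higher modes decay exponentially faster. The n=1 mode dominates: u ~ c₁ sin(πx/3) e^{-λ₁t}.
Decay rate: λ₁ = 3.247π²/3² ≈ 3.561.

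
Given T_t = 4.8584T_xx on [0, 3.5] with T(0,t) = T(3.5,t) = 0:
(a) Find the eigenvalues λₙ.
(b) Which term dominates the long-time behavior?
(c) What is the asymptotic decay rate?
Eigenvalues: λₙ = 4.8584n²π²/3.5².
First three modes:
  n=1: λ₁ = 4.8584π²/3.5² ≈ 3.914
  n=2: λ₂ = 19.4336π²/3.5² ≈ 15.657 (4× faster decay)
  n=3: λ₃ = 43.7256π²/3.5² ≈ 35.229 (9× faster decay)
As t → ∞, higher modes decay exponentially faster. The n=1 mode dominates: T ~ c₁ sin(πx/3.5) e^{-λ₁t}.
Decay rate: λ₁ = 4.8584π²/3.5² ≈ 3.914.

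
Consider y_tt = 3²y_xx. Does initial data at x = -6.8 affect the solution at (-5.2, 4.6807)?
Yes. The domain of dependence is [-19.2421, 8.8421], and -6.8 ∈ [-19.2421, 8.8421].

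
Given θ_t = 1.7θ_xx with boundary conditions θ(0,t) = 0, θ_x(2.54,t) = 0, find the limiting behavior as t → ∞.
θ → 0. Heat escapes through the Dirichlet boundary.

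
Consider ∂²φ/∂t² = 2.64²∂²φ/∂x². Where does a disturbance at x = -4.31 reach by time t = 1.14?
Domain of influence: [-7.3196, -1.3004]. Data at x = -4.31 spreads outward at speed 2.64.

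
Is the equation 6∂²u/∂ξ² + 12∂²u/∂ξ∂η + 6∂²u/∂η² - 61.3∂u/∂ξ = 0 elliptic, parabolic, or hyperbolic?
Computing B² - 4AC with A = 6, B = 12, C = 6: discriminant = 0 (zero). Answer: parabolic.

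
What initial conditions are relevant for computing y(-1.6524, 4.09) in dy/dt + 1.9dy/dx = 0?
A single point: x = -9.4234. The characteristic through (-1.6524, 4.09) is x - 1.9t = const, so x = -1.6524 - 1.9·4.09 = -9.4234.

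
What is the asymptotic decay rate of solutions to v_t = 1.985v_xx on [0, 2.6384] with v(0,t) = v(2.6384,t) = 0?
Eigenvalues: λₙ = 1.985n²π²/2.6384².
First three modes:
  n=1: λ₁ = 1.985π²/2.6384² ≈ 2.814
  n=2: λ₂ = 7.94π²/2.6384² ≈ 11.257 (4× faster decay)
  n=3: λ₃ = 17.865π²/2.6384² ≈ 25.329 (9× faster decay)
As t → ∞, higher modes decay exponentially faster. The n=1 mode dominates: v ~ c₁ sin(πx/2.6384) e^{-λ₁t}.
Decay rate: λ₁ = 1.985π²/2.6384² ≈ 2.814.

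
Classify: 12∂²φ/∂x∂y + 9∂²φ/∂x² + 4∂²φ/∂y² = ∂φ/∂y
Rewriting in standard form: 9∂²φ/∂x² + 12∂²φ/∂x∂y + 4∂²φ/∂y² - ∂φ/∂y = 0. Parabolic (discriminant = 0).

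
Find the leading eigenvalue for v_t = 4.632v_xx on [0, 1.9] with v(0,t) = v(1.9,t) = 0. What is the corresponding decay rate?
Eigenvalues: λₙ = 4.632n²π²/1.9².
First three modes:
  n=1: λ₁ = 4.632π²/1.9² ≈ 12.664
  n=2: λ₂ = 18.528π²/1.9² ≈ 50.655 (4× faster decay)
  n=3: λ₃ = 41.688π²/1.9² ≈ 113.973 (9× faster decay)
As t → ∞, higher modes decay exponentially faster. The n=1 mode dominates: v ~ c₁ sin(πx/1.9) e^{-λ₁t}.
Decay rate: λ₁ = 4.632π²/1.9² ≈ 12.664.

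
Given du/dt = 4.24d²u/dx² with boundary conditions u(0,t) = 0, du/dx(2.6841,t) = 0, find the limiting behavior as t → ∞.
u → 0. Heat escapes through the Dirichlet boundary.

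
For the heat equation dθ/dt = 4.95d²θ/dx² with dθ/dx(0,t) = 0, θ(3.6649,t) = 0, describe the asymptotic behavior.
θ → 0. Heat escapes through the Dirichlet boundary.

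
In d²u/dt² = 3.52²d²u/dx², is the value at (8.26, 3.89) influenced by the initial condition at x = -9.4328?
No. The domain of dependence is [-5.4328, 21.9528], and -9.4328 is outside this interval.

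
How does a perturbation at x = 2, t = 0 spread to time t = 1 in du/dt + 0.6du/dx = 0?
At x = 2.6. The characteristic carries data from (2, 0) to (2.6, 1).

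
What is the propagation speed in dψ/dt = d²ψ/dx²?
Infinite. The heat equation is parabolic, not hyperbolic, so disturbances propagate instantly.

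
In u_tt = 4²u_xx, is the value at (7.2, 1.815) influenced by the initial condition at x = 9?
Yes. The domain of dependence is [-0.06, 14.46], and 9 ∈ [-0.06, 14.46].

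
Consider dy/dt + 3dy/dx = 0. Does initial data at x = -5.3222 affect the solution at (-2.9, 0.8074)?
Yes. The characteristic through (-2.9, 0.8074) passes through x = -5.3222.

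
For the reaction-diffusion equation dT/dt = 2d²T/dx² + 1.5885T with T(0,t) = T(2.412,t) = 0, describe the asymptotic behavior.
T → 0. Diffusion dominates reaction (r=1.5885 < κπ²/L²≈3.39); solution decays.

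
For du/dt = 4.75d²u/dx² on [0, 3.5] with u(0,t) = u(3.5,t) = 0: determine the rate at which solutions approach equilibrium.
Eigenvalues: λₙ = 4.75n²π²/3.5².
First three modes:
  n=1: λ₁ = 4.75π²/3.5² ≈ 3.827
  n=2: λ₂ = 19π²/3.5² ≈ 15.308 (4× faster decay)
  n=3: λ₃ = 42.75π²/3.5² ≈ 34.443 (9× faster decay)
As t → ∞, higher modes decay exponentially faster. The n=1 mode dominates: u ~ c₁ sin(πx/3.5) e^{-λ₁t}.
Decay rate: λ₁ = 4.75π²/3.5² ≈ 3.827.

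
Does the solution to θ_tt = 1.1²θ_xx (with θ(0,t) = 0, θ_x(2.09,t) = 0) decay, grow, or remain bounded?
θ oscillates (no decay). Energy is conserved; the solution oscillates indefinitely as standing waves.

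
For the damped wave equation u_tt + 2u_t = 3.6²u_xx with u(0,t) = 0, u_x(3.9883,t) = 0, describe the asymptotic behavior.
u → 0. Damping (γ=2) dissipates energy; oscillations decay exponentially.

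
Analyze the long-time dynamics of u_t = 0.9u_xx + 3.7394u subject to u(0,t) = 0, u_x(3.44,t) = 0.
Long-time behavior: u grows unboundedly. Reaction dominates diffusion (r=3.7394 > κπ²/(4L²)≈0.19); solution grows exponentially.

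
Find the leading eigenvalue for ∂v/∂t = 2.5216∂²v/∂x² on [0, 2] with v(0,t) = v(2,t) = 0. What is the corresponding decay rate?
Eigenvalues: λₙ = 2.5216n²π²/2².
First three modes:
  n=1: λ₁ = 2.5216π²/2² ≈ 6.222
  n=2: λ₂ = 10.0864π²/2² ≈ 24.887 (4× faster decay)
  n=3: λ₃ = 22.6944π²/2² ≈ 55.996 (9× faster decay)
As t → ∞, higher modes decay exponentially faster. The n=1 mode dominates: v ~ c₁ sin(πx/2) e^{-λ₁t}.
Decay rate: λ₁ = 2.5216π²/2² ≈ 6.222.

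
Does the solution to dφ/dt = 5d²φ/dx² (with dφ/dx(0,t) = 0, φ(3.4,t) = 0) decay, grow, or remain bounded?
φ → 0. Heat escapes through the Dirichlet boundary.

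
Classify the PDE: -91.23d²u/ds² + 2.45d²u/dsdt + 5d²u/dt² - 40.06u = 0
A = -91.23, B = 2.45, C = 5. Discriminant B² - 4AC = 1830.6025. Since 1830.6025 > 0, hyperbolic.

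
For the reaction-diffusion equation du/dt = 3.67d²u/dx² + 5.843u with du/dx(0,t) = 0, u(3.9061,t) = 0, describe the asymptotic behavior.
u grows unboundedly. Reaction dominates diffusion (r=5.843 > κπ²/(4L²)≈0.59); solution grows exponentially.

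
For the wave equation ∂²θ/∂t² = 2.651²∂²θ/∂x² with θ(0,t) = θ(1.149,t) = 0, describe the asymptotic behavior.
θ oscillates (no decay). Energy is conserved; the solution oscillates indefinitely as standing waves.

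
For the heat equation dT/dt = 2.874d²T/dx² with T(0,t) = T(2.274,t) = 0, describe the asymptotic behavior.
T → 0. Heat diffuses out through both boundaries.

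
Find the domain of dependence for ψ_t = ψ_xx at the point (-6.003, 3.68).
The entire real line. The heat equation has infinite propagation speed: any initial disturbance instantly affects all points (though exponentially small far away).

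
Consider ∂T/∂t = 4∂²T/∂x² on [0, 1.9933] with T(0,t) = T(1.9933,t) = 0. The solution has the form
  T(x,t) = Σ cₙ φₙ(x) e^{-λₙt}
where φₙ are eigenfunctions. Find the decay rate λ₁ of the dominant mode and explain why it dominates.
Eigenvalues: λₙ = 4n²π²/1.9933².
First three modes:
  n=1: λ₁ = 4π²/1.9933² ≈ 9.936
  n=2: λ₂ = 16π²/1.9933² ≈ 39.744 (4× faster decay)
  n=3: λ₃ = 36π²/1.9933² ≈ 89.425 (9× faster decay)
As t → ∞, higher modes decay exponentially faster. The n=1 mode dominates: T ~ c₁ sin(πx/1.9933) e^{-λ₁t}.
Decay rate: λ₁ = 4π²/1.9933² ≈ 9.936.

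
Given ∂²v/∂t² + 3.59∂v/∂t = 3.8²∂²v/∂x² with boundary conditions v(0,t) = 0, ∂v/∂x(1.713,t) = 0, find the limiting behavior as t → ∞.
v → 0. Damping (γ=3.59) dissipates energy; oscillations decay exponentially.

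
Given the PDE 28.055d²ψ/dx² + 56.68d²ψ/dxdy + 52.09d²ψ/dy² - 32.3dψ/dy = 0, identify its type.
The second-order coefficients are A = 28.055, B = 56.68, C = 52.09. Since B² - 4AC = -2632.9174 < 0, this is an elliptic PDE.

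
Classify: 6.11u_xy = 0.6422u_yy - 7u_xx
Rewriting in standard form: 7u_xx + 6.11u_xy - 0.6422u_yy = 0. Hyperbolic (discriminant = 55.3137).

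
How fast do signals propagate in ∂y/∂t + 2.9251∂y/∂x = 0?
Speed = 2.9251. Information travels along x - 2.9251t = const (rightward).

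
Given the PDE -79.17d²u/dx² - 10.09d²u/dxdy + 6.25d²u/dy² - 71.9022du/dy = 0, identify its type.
The second-order coefficients are A = -79.17, B = -10.09, C = 6.25. Since B² - 4AC = 2081.0581 > 0, this is a hyperbolic PDE.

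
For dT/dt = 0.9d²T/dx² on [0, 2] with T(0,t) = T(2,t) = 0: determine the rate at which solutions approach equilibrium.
Eigenvalues: λₙ = 0.9n²π²/2².
First three modes:
  n=1: λ₁ = 0.9π²/2² ≈ 2.221
  n=2: λ₂ = 3.6π²/2² ≈ 8.883 (4× faster decay)
  n=3: λ₃ = 8.1π²/2² ≈ 19.986 (9× faster decay)
As t → ∞, higher modes decay exponentially faster. The n=1 mode dominates: T ~ c₁ sin(πx/2) e^{-λ₁t}.
Decay rate: λ₁ = 0.9π²/2² ≈ 2.221.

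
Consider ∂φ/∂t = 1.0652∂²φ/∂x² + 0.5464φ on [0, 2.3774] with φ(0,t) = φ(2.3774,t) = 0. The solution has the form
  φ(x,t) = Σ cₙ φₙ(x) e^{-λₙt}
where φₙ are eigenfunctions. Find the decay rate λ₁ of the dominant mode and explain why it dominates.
Eigenvalues: λₙ = 1.0652n²π²/2.3774² - 0.5464.
First three modes:
  n=1: λ₁ = 1.0652π²/2.3774² - 0.5464 ≈ 1.314
  n=2: λ₂ = 4.2608π²/2.3774² - 0.5464 ≈ 6.894
  n=3: λ₃ = 9.5868π²/2.3774² - 0.5464 ≈ 16.194
Since 1.0652π²/2.3774² ≈ 1.86 > 0.5464, all λₙ > 0.
The n=1 mode decays slowest → dominates as t → ∞.
Asymptotic: φ ~ c₁ sin(πx/2.3774) e^{-λ₁t} with decay rate λ₁ ≈ 1.314.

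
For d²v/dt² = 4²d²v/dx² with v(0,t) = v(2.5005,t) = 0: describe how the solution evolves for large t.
v oscillates (no decay). Energy is conserved; the solution oscillates indefinitely as standing waves.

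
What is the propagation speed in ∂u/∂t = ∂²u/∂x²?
Infinite. The heat equation is parabolic, not hyperbolic, so disturbances propagate instantly.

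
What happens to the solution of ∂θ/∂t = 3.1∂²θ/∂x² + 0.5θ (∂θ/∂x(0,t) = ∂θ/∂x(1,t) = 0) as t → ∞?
θ grows unboundedly. With Neumann BCs the constant mode has diffusion eigenvalue 0, so any r > 0 makes it grow like e^(0.5t); solution grows exponentially.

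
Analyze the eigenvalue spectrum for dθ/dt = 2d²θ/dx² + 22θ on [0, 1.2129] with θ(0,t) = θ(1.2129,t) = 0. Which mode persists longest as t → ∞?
Eigenvalues: λₙ = 2n²π²/1.2129² - 22.
First three modes:
  n=1: λ₁ = 2π²/1.2129² - 22 ≈ -8.582
  n=2: λ₂ = 8π²/1.2129² - 22 ≈ 31.671
  n=3: λ₃ = 18π²/1.2129² - 22 ≈ 98.76
Since 2π²/1.2129² ≈ 13.418 < 22, λ₁ < 0.
The n=1 mode grows fastest (−λₙ is largest for n=1) → dominates.
Asymptotic: θ ~ c₁ sin(πx/1.2129) e^{8.582t} (exponential growth at rate −λ₁ ≈ 8.582).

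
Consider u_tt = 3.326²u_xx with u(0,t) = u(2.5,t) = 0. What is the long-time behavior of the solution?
As t → ∞, u oscillates (no decay). Energy is conserved; the solution oscillates indefinitely as standing waves.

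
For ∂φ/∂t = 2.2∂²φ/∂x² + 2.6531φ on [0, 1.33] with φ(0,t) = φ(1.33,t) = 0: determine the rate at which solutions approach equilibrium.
Eigenvalues: λₙ = 2.2n²π²/1.33² - 2.6531.
First three modes:
  n=1: λ₁ = 2.2π²/1.33² - 2.6531 ≈ 9.622
  n=2: λ₂ = 8.8π²/1.33² - 2.6531 ≈ 46.447
  n=3: λ₃ = 19.8π²/1.33² - 2.6531 ≈ 107.821
Since 2.2π²/1.33² ≈ 12.275 > 2.6531, all λₙ > 0.
The n=1 mode decays slowest → dominates as t → ∞.
Asymptotic: φ ~ c₁ sin(πx/1.33) e^{-λ₁t} with decay rate λ₁ ≈ 9.622.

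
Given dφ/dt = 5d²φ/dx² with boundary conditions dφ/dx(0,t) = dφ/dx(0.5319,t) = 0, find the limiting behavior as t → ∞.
φ → constant (steady state). Heat is conserved (no flux at boundaries); solution approaches the spatial average.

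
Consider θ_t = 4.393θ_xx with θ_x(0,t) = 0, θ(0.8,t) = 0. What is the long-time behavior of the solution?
As t → ∞, θ → 0. Heat escapes through the Dirichlet boundary.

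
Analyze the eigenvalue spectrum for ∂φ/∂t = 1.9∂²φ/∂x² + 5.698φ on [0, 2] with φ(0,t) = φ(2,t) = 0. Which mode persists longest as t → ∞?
Eigenvalues: λₙ = 1.9n²π²/2² - 5.698.
First three modes:
  n=1: λ₁ = 1.9π²/2² - 5.698 ≈ -1.01
  n=2: λ₂ = 7.6π²/2² - 5.698 ≈ 13.054
  n=3: λ₃ = 17.1π²/2² - 5.698 ≈ 36.495
Since 1.9π²/2² ≈ 4.688 < 5.698, λ₁ < 0.
The n=1 mode grows fastest (−λₙ is largest for n=1) → dominates.
Asymptotic: φ ~ c₁ sin(πx/2) e^{1.01t} (exponential growth at rate −λ₁ ≈ 1.01).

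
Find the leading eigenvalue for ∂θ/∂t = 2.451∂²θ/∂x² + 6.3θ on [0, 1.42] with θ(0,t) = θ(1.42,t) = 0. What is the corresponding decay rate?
Eigenvalues: λₙ = 2.451n²π²/1.42² - 6.3.
First three modes:
  n=1: λ₁ = 2.451π²/1.42² - 6.3 ≈ 5.697
  n=2: λ₂ = 9.804π²/1.42² - 6.3 ≈ 41.687
  n=3: λ₃ = 22.059π²/1.42² - 6.3 ≈ 101.671
Since 2.451π²/1.42² ≈ 11.997 > 6.3, all λₙ > 0.
The n=1 mode decays slowest → dominates as t → ∞.
Asymptotic: θ ~ c₁ sin(πx/1.42) e^{-λ₁t} with decay rate λ₁ ≈ 5.697.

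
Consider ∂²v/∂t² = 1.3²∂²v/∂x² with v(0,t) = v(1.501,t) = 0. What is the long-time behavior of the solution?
As t → ∞, v oscillates (no decay). Energy is conserved; the solution oscillates indefinitely as standing waves.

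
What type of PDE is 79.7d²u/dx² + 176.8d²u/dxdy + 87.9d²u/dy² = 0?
With A = 79.7, B = 176.8, C = 87.9, the discriminant is 3235.72. This is a hyperbolic PDE.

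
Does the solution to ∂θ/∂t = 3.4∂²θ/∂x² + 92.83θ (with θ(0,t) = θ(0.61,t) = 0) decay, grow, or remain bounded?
θ grows unboundedly. Reaction dominates diffusion (r=92.83 > κπ²/L²≈90.18); solution grows exponentially.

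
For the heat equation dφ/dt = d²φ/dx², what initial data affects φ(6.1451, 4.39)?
The entire real line. The heat equation has infinite propagation speed: any initial disturbance instantly affects all points (though exponentially small far away).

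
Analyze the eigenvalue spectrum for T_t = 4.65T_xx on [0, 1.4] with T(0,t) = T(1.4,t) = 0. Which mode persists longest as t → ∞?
Eigenvalues: λₙ = 4.65n²π²/1.4².
First three modes:
  n=1: λ₁ = 4.65π²/1.4² ≈ 23.415
  n=2: λ₂ = 18.6π²/1.4² ≈ 93.661 (4× faster decay)
  n=3: λ₃ = 41.85π²/1.4² ≈ 210.736 (9× faster decay)
As t → ∞, higher modes decay exponentially faster. The n=1 mode dominates: T ~ c₁ sin(πx/1.4) e^{-λ₁t}.
Decay rate: λ₁ = 4.65π²/1.4² ≈ 23.415.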